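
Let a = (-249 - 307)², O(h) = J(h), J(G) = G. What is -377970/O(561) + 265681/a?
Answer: -38898362293/57808432 ≈ -672.88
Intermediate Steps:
O(h) = h
a = 309136 (a = (-556)² = 309136)
-377970/O(561) + 265681/a = -377970/561 + 265681/309136 = -377970*1/561 + 265681*(1/309136) = -125990/187 + 265681/309136 = -38898362293/57808432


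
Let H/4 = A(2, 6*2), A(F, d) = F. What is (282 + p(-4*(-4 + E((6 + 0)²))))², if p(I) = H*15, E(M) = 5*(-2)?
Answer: 161604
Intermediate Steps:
H = 8 (H = 4*2 = 8)
E(M) = -10
p(I) = 120 (p(I) = 8*15 = 120)
(282 + p(-4*(-4 + E((6 + 0)²))))² = (282 + 120)² = 402² = 161604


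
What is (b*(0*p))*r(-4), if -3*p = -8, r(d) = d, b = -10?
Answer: 0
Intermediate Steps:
p = 8/3 (p = -⅓*(-8) = 8/3 ≈ 2.6667)
(b*(0*p))*r(-4) = -0*8/3*(-4) = -10*0*(-4) = 0*(-4) = 0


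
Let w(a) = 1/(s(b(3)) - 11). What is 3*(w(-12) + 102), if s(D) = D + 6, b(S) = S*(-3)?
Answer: 4281/14 ≈ 305.79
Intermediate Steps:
b(S) = -3*S
s(D) = 6 + D
w(a) = -1/14 (w(a) = 1/((6 - 3*3) - 11) = 1/((6 - 9) - 11) = 1/(-3 - 11) = 1/(-14) = -1/14)
3*(w(-12) + 102) = 3*(-1/14 + 102) = 3*(1427/14) = 4281/14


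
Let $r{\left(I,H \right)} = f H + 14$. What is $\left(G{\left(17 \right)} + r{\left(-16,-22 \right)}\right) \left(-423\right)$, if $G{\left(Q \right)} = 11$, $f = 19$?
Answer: $166239$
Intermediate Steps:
$r{\left(I,H \right)} = 14 + 19 H$ ($r{\left(I,H \right)} = 19 H + 14 = 14 + 19 H$)
$\left(G{\left(17 \right)} + r{\left(-16,-22 \right)}\right) \left(-423\right) = \left(11 + \left(14 + 19 \left(-22\right)\right)\right) \left(-423\right) = \left(11 + \left(14 - 418\right)\right) \left(-423\right) = \left(11 - 404\right) \left(-423\right) = \left(-393\right) \left(-423\right) = 166239$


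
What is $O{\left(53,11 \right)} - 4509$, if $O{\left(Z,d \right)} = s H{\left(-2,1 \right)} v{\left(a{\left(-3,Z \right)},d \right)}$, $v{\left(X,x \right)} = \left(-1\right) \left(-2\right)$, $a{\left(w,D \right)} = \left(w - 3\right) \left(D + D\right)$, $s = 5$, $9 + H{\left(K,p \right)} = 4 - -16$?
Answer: $-4399$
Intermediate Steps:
$H{\left(K,p \right)} = 11$ ($H{\left(K,p \right)} = -9 + \left(4 - -16\right) = -9 + \left(4 + 16\right) = -9 + 20 = 11$)
$a{\left(w,D \right)} = 2 D \left(-3 + w\right)$ ($a{\left(w,D \right)} = \left(-3 + w\right) 2 D = 2 D \left(-3 + w\right)$)
$v{\left(X,x \right)} = 2$
$O{\left(Z,d \right)} = 110$ ($O{\left(Z,d \right)} = 5 \cdot 11 \cdot 2 = 55 \cdot 2 = 110$)
$O{\left(53,11 \right)} - 4509 = 110 - 4509 = -4399$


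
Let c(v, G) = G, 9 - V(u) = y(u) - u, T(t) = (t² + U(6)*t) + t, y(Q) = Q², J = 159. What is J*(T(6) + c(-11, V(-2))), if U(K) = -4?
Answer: 3339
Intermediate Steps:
T(t) = t² - 3*t (T(t) = (t² - 4*t) + t = t² - 3*t)
V(u) = 9 + u - u² (V(u) = 9 - (u² - u) = 9 + (u - u²) = 9 + u - u²)
J*(T(6) + c(-11, V(-2))) = 159*(6*(-3 + 6) + (9 - 2 - 1*(-2)²)) = 159*(6*3 + (9 - 2 - 1*4)) = 159*(18 + (9 - 2 - 4)) = 159*(18 + 3) = 159*21 = 3339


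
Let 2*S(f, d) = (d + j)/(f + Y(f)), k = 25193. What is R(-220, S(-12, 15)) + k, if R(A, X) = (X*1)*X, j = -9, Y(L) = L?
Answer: 1612353/64 ≈ 25193.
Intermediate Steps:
S(f, d) = (-9 + d)/(4*f) (S(f, d) = ((d - 9)/(f + f))/2 = ((-9 + d)/((2*f)))/2 = ((-9 + d)*(1/(2*f)))/2 = ((-9 + d)/(2*f))/2 = (-9 + d)/(4*f))
R(A, X) = X**2 (R(A, X) = X*X = X**2)
R(-220, S(-12, 15)) + k = ((1/4)*(-9 + 15)/(-12))**2 + 25193 = ((1/4)*(-1/12)*6)**2 + 25193 = (-1/8)**2 + 25193 = 1/64 + 25193 = 1612353/64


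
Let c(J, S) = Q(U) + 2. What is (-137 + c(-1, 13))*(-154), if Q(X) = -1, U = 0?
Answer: 20944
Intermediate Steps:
c(J, S) = 1 (c(J, S) = -1 + 2 = 1)
(-137 + c(-1, 13))*(-154) = (-137 + 1)*(-154) = -136*(-154) = 20944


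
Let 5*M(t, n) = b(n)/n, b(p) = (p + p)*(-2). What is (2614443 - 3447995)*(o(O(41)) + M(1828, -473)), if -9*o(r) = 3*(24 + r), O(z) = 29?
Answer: 230893904/15 ≈ 1.5393e+7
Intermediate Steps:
b(p) = -4*p (b(p) = (2*p)*(-2) = -4*p)
M(t, n) = -⅘ (M(t, n) = ((-4*n)/n)/5 = (⅕)*(-4) = -⅘)
o(r) = -8 - r/3 (o(r) = -(24 + r)/3 = -(72 + 3*r)/9 = -8 - r/3)
(2614443 - 3447995)*(o(O(41)) + M(1828, -473)) = (2614443 - 3447995)*((-8 - ⅓*29) - ⅘) = -833552*((-8 - 29/3) - ⅘) = -833552*(-53/3 - ⅘) = -833552*(-277/15) = 230893904/15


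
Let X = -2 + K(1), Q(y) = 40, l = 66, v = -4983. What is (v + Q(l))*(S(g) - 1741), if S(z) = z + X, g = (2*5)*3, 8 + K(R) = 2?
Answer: 8497017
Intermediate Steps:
K(R) = -6 (K(R) = -8 + 2 = -6)
g = 30 (g = 10*3 = 30)
X = -8 (X = -2 - 6 = -8)
S(z) = -8 + z (S(z) = z - 8 = -8 + z)
(v + Q(l))*(S(g) - 1741) = (-4983 + 40)*((-8 + 30) - 1741) = -4943*(22 - 1741) = -4943*(-1719) = 8497017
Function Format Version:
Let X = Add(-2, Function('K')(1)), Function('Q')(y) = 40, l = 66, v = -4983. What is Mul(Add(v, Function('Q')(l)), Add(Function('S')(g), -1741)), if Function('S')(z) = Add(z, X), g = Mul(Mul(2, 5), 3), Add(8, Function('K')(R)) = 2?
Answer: 8497017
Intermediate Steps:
Function('K')(R) = -6 (Function('K')(R) = Add(-8, 2) = -6)
g = 30 (g = Mul(10, 3) = 30)
X = -8 (X = Add(-2, -6) = -8)
Function('S')(z) = Add(-8, z) (Function('S')(z) = Add(z, -8) = Add(-8, z))
Mul(Add(v, Function('Q')(l)), Add(Function('S')(g), -1741)) = Mul(Add(-4983, 40), Add(Add(-8, 30), -1741)) = Mul(-4943, Add(22, -1741)) = Mul(-4943, -1719) = 8497017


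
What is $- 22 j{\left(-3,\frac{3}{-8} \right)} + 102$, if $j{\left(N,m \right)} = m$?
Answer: $\frac{441}{4} \approx 110.25$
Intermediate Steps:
$- 22 j{\left(-3,\frac{3}{-8} \right)} + 102 = - 22 \frac{3}{-8} + 102 = - 22 \cdot 3 \left(- \frac{1}{8}\right) + 102 = \left(-22\right) \left(- \frac{3}{8}\right) + 102 = \frac{33}{4} + 102 = \frac{441}{4}$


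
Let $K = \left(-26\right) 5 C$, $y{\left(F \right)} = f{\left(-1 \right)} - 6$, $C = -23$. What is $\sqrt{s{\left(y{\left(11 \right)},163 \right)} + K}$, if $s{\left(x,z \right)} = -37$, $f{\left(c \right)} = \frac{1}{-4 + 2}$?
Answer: $\sqrt{2953} \approx 54.341$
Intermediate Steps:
$f{\left(c \right)} = - \frac{1}{2}$ ($f{\left(c \right)} = \frac{1}{-2} = - \frac{1}{2}$)
$y{\left(F \right)} = - \frac{13}{2}$ ($y{\left(F \right)} = - \frac{1}{2} - 6 = - \frac{13}{2}$)
$K = 2990$ ($K = \left(-26\right) 5 \left(-23\right) = \left(-130\right) \left(-23\right) = 2990$)
$\sqrt{s{\left(y{\left(11 \right)},163 \right)} + K} = \sqrt{-37 + 2990} = \sqrt{2953}$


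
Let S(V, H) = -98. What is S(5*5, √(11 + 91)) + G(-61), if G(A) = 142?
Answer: 44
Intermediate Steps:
S(5*5, √(11 + 91)) + G(-61) = -98 + 142 = 44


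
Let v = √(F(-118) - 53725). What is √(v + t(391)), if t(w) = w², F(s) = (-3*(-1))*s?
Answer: √(152881 + I*√54079) ≈ 391.0 + 0.297*I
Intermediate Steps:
F(s) = 3*s
v = I*√54079 (v = √(3*(-118) - 53725) = √(-354 - 53725) = √(-54079) = I*√54079 ≈ 232.55*I)
√(v + t(391)) = √(I*√54079 + 391²) = √(I*√54079 + 152881) = √(152881 + I*√54079)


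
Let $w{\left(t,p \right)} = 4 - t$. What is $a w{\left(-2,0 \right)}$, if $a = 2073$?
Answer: $12438$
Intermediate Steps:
$a w{\left(-2,0 \right)} = 2073 \left(4 - -2\right) = 2073 \left(4 + 2\right) = 2073 \cdot 6 = 12438$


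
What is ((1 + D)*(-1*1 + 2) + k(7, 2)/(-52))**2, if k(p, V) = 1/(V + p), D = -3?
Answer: 877969/219024 ≈ 4.0086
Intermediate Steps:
((1 + D)*(-1*1 + 2) + k(7, 2)/(-52))**2 = ((1 - 3)*(-1*1 + 2) + 1/((2 + 7)*(-52)))**2 = (-2*(-1 + 2) - 1/52/9)**2 = (-2*1 + (1/9)*(-1/52))**2 = (-2 - 1/468)**2 = (-937/468)**2 = 877969/219024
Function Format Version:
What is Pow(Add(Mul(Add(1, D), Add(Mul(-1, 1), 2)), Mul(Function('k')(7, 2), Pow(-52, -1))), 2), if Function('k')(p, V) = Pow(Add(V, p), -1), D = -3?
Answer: Rational(877969, 219024) ≈ 4.0086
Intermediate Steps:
Pow(Add(Mul(Add(1, D), Add(Mul(-1, 1), 2)), Mul(Function('k')(7, 2), Pow(-52, -1))), 2) = Pow(Add(Mul(Add(1, -3), Add(Mul(-1, 1), 2)), Mul(Pow(Add(2, 7), -1), Pow(-52, -1))), 2) = Pow(Add(Mul(-2, Add(-1, 2)), Mul(Pow(9, -1), Rational(-1, 52))), 2) = Pow(Add(Mul(-2, 1), Mul(Rational(1, 9), Rational(-1, 52))), 2) = Pow(Add(-2, Rational(-1, 468)), 2) = Pow(Rational(-937, 468), 2) = Rational(877969, 219024)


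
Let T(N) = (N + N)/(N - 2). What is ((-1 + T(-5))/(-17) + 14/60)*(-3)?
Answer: -743/1190 ≈ -0.62437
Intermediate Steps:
T(N) = 2*N/(-2 + N) (T(N) = (2*N)/(-2 + N) = 2*N/(-2 + N))
((-1 + T(-5))/(-17) + 14/60)*(-3) = ((-1 + 2*(-5)/(-2 - 5))/(-17) + 14/60)*(-3) = ((-1 + 2*(-5)/(-7))*(-1/17) + 14*(1/60))*(-3) = ((-1 + 2*(-5)*(-⅐))*(-1/17) + 7/30)*(-3) = ((-1 + 10/7)*(-1/17) + 7/30)*(-3) = ((3/7)*(-1/17) + 7/30)*(-3) = (-3/119 + 7/30)*(-3) = (743/3570)*(-3) = -743/1190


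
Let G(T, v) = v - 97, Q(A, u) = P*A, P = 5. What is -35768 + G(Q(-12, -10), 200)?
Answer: -35665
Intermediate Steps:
Q(A, u) = 5*A
G(T, v) = -97 + v
-35768 + G(Q(-12, -10), 200) = -35768 + (-97 + 200) = -35768 + 103 = -35665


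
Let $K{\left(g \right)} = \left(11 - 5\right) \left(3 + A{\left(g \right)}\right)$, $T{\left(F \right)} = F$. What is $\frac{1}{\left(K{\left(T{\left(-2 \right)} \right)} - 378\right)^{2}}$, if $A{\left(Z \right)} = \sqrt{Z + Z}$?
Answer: $\frac{899}{116899344} + \frac{5 i}{9741612} \approx 7.6904 \cdot 10^{-6} + 5.1326 \cdot 10^{-7} i$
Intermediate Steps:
$A{\left(Z \right)} = \sqrt{2} \sqrt{Z}$ ($A{\left(Z \right)} = \sqrt{2 Z} = \sqrt{2} \sqrt{Z}$)
$K{\left(g \right)} = 18 + 6 \sqrt{2} \sqrt{g}$ ($K{\left(g \right)} = \left(11 - 5\right) \left(3 + \sqrt{2} \sqrt{g}\right) = 6 \left(3 + \sqrt{2} \sqrt{g}\right) = 18 + 6 \sqrt{2} \sqrt{g}$)
$\frac{1}{\left(K{\left(T{\left(-2 \right)} \right)} - 378\right)^{2}} = \frac{1}{\left(\left(18 + 6 \sqrt{2} \sqrt{-2}\right) - 378\right)^{2}} = \frac{1}{\left(\left(18 + 6 \sqrt{2} i \sqrt{2}\right) - 378\right)^{2}} = \frac{1}{\left(\left(18 + 12 i\right) - 378\right)^{2}} = \frac{1}{\left(-360 + 12 i\right)^{2}}$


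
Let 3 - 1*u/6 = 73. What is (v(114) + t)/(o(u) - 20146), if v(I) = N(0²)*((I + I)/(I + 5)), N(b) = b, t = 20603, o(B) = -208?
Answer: -20603/20354 ≈ -1.0122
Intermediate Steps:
u = -420 (u = 18 - 6*73 = 18 - 438 = -420)
v(I) = 0 (v(I) = 0²*((I + I)/(I + 5)) = 0*((2*I)/(5 + I)) = 0*(2*I/(5 + I)) = 0)
(v(114) + t)/(o(u) - 20146) = (0 + 20603)/(-208 - 20146) = 20603/(-20354) = 20603*(-1/20354) = -20603/20354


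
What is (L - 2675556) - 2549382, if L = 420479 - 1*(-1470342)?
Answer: -3334117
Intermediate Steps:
L = 1890821 (L = 420479 + 1470342 = 1890821)
(L - 2675556) - 2549382 = (1890821 - 2675556) - 2549382 = -784735 - 2549382 = -3334117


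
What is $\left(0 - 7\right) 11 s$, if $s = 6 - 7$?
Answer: $77$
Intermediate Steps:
$s = -1$
$\left(0 - 7\right) 11 s = \left(0 - 7\right) 11 \left(-1\right) = \left(-7\right) 11 \left(-1\right) = \left(-77\right) \left(-1\right) = 77$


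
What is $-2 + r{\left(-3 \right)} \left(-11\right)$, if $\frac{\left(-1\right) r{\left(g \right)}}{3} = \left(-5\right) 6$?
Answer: $-992$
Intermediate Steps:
$r{\left(g \right)} = 90$ ($r{\left(g \right)} = - 3 \left(\left(-5\right) 6\right) = \left(-3\right) \left(-30\right) = 90$)
$-2 + r{\left(-3 \right)} \left(-11\right) = -2 + 90 \left(-11\right) = -2 - 990 = -992$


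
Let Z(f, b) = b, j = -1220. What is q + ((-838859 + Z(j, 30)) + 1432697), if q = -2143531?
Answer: -1549663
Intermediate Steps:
q + ((-838859 + Z(j, 30)) + 1432697) = -2143531 + ((-838859 + 30) + 1432697) = -2143531 + (-838829 + 1432697) = -2143531 + 593868 = -1549663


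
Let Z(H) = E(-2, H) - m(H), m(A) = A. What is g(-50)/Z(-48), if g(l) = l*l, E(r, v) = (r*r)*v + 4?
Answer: -125/7 ≈ -17.857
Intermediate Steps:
E(r, v) = 4 + v*r² (E(r, v) = r²*v + 4 = v*r² + 4 = 4 + v*r²)
g(l) = l²
Z(H) = 4 + 3*H (Z(H) = (4 + H*(-2)²) - H = (4 + H*4) - H = (4 + 4*H) - H = 4 + 3*H)
g(-50)/Z(-48) = (-50)²/(4 + 3*(-48)) = 2500/(4 - 144) = 2500/(-140) = 2500*(-1/140) = -125/7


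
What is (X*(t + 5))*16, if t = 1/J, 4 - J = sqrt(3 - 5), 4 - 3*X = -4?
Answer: 6016/27 + 64*I*sqrt(2)/27 ≈ 222.81 + 3.3522*I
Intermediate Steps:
X = 8/3 (X = 4/3 - 1/3*(-4) = 4/3 + 4/3 = 8/3 ≈ 2.6667)
J = 4 - I*sqrt(2) (J = 4 - sqrt(3 - 5) = 4 - sqrt(-2) = 4 - I*sqrt(2) ≈ 4.0 - 1.4142*I)
t = 1/(4 - I*sqrt(2)) ≈ 0.22222 + 0.078567*I
(X*(t + 5))*16 = (8*((2/9 + I*sqrt(2)/18) + 5)/3)*16 = (8*(47/9 + I*sqrt(2)/18)/3)*16 = (376/27 + 4*I*sqrt(2)/27)*16 = 6016/27 + 64*I*sqrt(2)/27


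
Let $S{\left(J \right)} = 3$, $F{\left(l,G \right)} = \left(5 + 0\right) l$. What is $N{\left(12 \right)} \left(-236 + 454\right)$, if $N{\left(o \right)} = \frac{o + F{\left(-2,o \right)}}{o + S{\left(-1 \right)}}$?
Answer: $\frac{436}{15} \approx 29.067$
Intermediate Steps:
$F{\left(l,G \right)} = 5 l$
$N{\left(o \right)} = \frac{-10 + o}{3 + o}$ ($N{\left(o \right)} = \frac{o + 5 \left(-2\right)}{o + 3} = \frac{o - 10}{3 + o} = \frac{-10 + o}{3 + o}$)
$N{\left(12 \right)} \left(-236 + 454\right) = \frac{-10 + 12}{3 + 12} \left(-236 + 454\right) = \frac{1}{15} \cdot 2 \cdot 218 = \frac{2}{15} \cdot 218 = \frac{436}{15}$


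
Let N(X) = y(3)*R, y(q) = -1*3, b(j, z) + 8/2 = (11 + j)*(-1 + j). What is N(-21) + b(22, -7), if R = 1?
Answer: 686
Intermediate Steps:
b(j, z) = -4 + (-1 + j)*(11 + j) (b(j, z) = -4 + (11 + j)*(-1 + j) = -4 + (-1 + j)*(11 + j))
y(q) = -3
N(X) = -3 (N(X) = -3*1 = -3)
N(-21) + b(22, -7) = -3 + (-15 + 22² + 10*22) = -3 + (-15 + 484 + 220) = -3 + 689 = 686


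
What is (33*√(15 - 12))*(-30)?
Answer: -990*√3 ≈ -1714.7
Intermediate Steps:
(33*√(15 - 12))*(-30) = (33*√3)*(-30) = -990*√3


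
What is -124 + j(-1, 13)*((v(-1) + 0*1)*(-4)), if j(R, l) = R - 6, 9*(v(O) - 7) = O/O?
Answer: 676/9 ≈ 75.111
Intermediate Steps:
v(O) = 64/9 (v(O) = 7 + (O/O)/9 = 7 + (⅑)*1 = 7 + ⅑ = 64/9)
j(R, l) = -6 + R
-124 + j(-1, 13)*((v(-1) + 0*1)*(-4)) = -124 + (-6 - 1)*((64/9 + 0*1)*(-4)) = -124 - 7*(64/9 + 0)*(-4) = -124 - 448*(-4)/9 = -124 - 7*(-256/9) = -124 + 1792/9 = 676/9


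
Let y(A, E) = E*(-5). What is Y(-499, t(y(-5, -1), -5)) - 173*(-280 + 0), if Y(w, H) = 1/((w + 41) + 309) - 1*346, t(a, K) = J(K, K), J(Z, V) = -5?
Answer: 7166005/149 ≈ 48094.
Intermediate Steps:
y(A, E) = -5*E
t(a, K) = -5
Y(w, H) = -346 + 1/(350 + w) (Y(w, H) = 1/((41 + w) + 309) - 346 = 1/(350 + w) - 346 = -346 + 1/(350 + w))
Y(-499, t(y(-5, -1), -5)) - 173*(-280 + 0) = (-121099 - 346*(-499))/(350 - 499) - 173*(-280 + 0) = (-121099 + 172654)/(-149) - 173*(-280) = -1/149*51555 - 1*(-48440) = -51555/149 + 48440 = 7166005/149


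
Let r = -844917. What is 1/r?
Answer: -1/844917 ≈ -1.1835e-6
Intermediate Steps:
1/r = 1/(-844917) = -1/844917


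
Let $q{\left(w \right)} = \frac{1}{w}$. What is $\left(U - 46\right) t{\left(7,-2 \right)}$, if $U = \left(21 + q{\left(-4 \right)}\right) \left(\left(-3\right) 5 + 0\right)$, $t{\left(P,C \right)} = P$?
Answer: $- \frac{10003}{4} \approx -2500.8$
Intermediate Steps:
$U = - \frac{1245}{4}$ ($U = \left(21 + \frac{1}{-4}\right) \left(\left(-3\right) 5 + 0\right) = \left(21 - \frac{1}{4}\right) \left(-15 + 0\right) = \frac{83}{4} \left(-15\right) = - \frac{1245}{4} \approx -311.25$)
$\left(U - 46\right) t{\left(7,-2 \right)} = \left(- \frac{1245}{4} - 46\right) 7 = \left(- \frac{1429}{4}\right) 7 = - \frac{10003}{4}$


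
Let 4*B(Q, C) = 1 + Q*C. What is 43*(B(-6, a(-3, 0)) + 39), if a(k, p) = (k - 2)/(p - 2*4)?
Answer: 26359/16 ≈ 1647.4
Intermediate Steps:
a(k, p) = (-2 + k)/(-8 + p) (a(k, p) = (-2 + k)/(p - 8) = (-2 + k)/(-8 + p))
B(Q, C) = ¼ + C*Q/4 (B(Q, C) = (1 + Q*C)/4 = (1 + C*Q)/4 = ¼ + C*Q/4)
43*(B(-6, a(-3, 0)) + 39) = 43*((¼ + (¼)*((-2 - 3)/(-8 + 0))*(-6)) + 39) = 43*((¼ + (¼)*(-5/(-8))*(-6)) + 39) = 43*((¼ + (¼)*(-⅛*(-5))*(-6)) + 39) = 43*((¼ + (¼)*(5/8)*(-6)) + 39) = 43*((¼ - 15/16) + 39) = 43*(-11/16 + 39) = 43*(613/16) = 26359/16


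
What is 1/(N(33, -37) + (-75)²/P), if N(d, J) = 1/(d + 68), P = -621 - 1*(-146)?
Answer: -1919/22706 ≈ -0.084515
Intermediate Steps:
P = -475 (P = -621 + 146 = -475)
N(d, J) = 1/(68 + d)
1/(N(33, -37) + (-75)²/P) = 1/(1/(68 + 33) + (-75)²/(-475)) = 1/(1/101 + 5625*(-1/475)) = 1/(1/101 - 225/19) = 1/(-22706/1919) = -1919/22706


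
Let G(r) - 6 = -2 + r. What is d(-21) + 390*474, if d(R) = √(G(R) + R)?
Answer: 184860 + I*√38 ≈ 1.8486e+5 + 6.1644*I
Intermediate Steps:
G(r) = 4 + r (G(r) = 6 + (-2 + r) = 4 + r)
d(R) = √(4 + 2*R) (d(R) = √((4 + R) + R) = √(4 + 2*R))
d(-21) + 390*474 = √(4 + 2*(-21)) + 390*474 = √(4 - 42) + 184860 = √(-38) + 184860 = I*√38 + 184860 = 184860 + I*√38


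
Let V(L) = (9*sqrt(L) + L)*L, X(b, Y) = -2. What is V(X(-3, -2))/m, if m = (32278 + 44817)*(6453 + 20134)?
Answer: 4/2049724765 - 18*I*sqrt(2)/2049724765 ≈ 1.9515e-9 - 1.2419e-8*I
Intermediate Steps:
V(L) = L*(L + 9*sqrt(L)) (V(L) = (L + 9*sqrt(L))*L = L*(L + 9*sqrt(L)))
m = 2049724765 (m = 77095*26587 = 2049724765)
V(X(-3, -2))/m = ((-2)**2 + 9*(-2)**(3/2))/2049724765 = (4 + 9*(-2*I*sqrt(2)))*(1/2049724765) = (4 - 18*I*sqrt(2))*(1/2049724765) = 4/2049724765 - 18*I*sqrt(2)/2049724765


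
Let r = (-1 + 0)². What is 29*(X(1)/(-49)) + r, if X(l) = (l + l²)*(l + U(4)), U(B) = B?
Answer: -241/49 ≈ -4.9184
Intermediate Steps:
r = 1 (r = (-1)² = 1)
X(l) = (4 + l)*(l + l²) (X(l) = (l + l²)*(l + 4) = (l + l²)*(4 + l) = (4 + l)*(l + l²))
29*(X(1)/(-49)) + r = 29*((1*(4 + 1² + 5*1))/(-49)) + 1 = 29*((1*(4 + 1 + 5))*(-1/49)) + 1 = 29*((1*10)*(-1/49)) + 1 = 29*(10*(-1/49)) + 1 = 29*(-10/49) + 1 = -290/49 + 1 = -241/49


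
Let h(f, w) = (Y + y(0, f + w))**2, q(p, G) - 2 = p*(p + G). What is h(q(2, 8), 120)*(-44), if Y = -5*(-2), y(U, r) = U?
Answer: -4400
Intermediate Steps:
q(p, G) = 2 + p*(G + p) (q(p, G) = 2 + p*(p + G) = 2 + p*(G + p))
Y = 10
h(f, w) = 100 (h(f, w) = (10 + 0)**2 = 10**2 = 100)
h(q(2, 8), 120)*(-44) = 100*(-44) = -4400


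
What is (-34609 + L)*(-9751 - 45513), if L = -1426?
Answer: 1991438240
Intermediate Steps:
(-34609 + L)*(-9751 - 45513) = (-34609 - 1426)*(-9751 - 45513) = -36035*(-55264) = 1991438240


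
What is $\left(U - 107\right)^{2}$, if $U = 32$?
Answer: $5625$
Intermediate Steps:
$\left(U - 107\right)^{2} = \left(32 - 107\right)^{2} = \left(-75\right)^{2} = 5625$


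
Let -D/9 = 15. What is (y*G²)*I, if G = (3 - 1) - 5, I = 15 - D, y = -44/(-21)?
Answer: 19800/7 ≈ 2828.6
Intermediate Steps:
D = -135 (D = -9*15 = -135)
y = 44/21 (y = -44*(-1/21) = 44/21 ≈ 2.0952)
I = 150 (I = 15 - 1*(-135) = 15 + 135 = 150)
G = -3 (G = 2 - 5 = -3)
(y*G²)*I = ((44/21)*(-3)²)*150 = ((44/21)*9)*150 = (132/7)*150 = 19800/7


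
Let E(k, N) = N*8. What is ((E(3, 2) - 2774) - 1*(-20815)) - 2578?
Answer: 15479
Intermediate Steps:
E(k, N) = 8*N
((E(3, 2) - 2774) - 1*(-20815)) - 2578 = ((8*2 - 2774) - 1*(-20815)) - 2578 = ((16 - 2774) + 20815) - 2578 = (-2758 + 20815) - 2578 = 18057 - 2578 = 15479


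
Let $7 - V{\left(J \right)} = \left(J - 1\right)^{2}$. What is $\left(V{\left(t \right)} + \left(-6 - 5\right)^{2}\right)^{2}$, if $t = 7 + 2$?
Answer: $4096$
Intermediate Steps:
$t = 9$
$V{\left(J \right)} = 7 - \left(-1 + J\right)^{2}$ ($V{\left(J \right)} = 7 - \left(J - 1\right)^{2} = 7 - \left(-1 + J\right)^{2}$)
$\left(V{\left(t \right)} + \left(-6 - 5\right)^{2}\right)^{2} = \left(\left(7 - \left(-1 + 9\right)^{2}\right) + \left(-6 - 5\right)^{2}\right)^{2} = \left(\left(7 - 8^{2}\right) + \left(-11\right)^{2}\right)^{2} = \left(\left(7 - 64\right) + 121\right)^{2} = \left(-57 + 121\right)^{2} = 64^{2} = 4096$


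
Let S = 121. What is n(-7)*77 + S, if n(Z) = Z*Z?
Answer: 3894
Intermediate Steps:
n(Z) = Z²
n(-7)*77 + S = (-7)²*77 + 121 = 49*77 + 121 = 3773 + 121 = 3894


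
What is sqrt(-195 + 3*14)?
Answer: 3*I*sqrt(17) ≈ 12.369*I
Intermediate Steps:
sqrt(-195 + 3*14) = sqrt(-195 + 42) = sqrt(-153) = 3*I*sqrt(17)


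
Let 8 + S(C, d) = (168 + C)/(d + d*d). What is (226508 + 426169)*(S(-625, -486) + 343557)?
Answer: 17617478415553147/78570 ≈ 2.2423e+11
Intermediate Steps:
S(C, d) = -8 + (168 + C)/(d + d²) (S(C, d) = -8 + (168 + C)/(d + d*d) = -8 + (168 + C)/(d + d²))
(226508 + 426169)*(S(-625, -486) + 343557) = (226508 + 426169)*((168 - 625 - 8*(-486) - 8*(-486)²)/((-486)*(1 - 486)) + 343557) = 652677*(-1/486*(168 - 625 + 3888 - 8*236196)/(-485) + 343557) = 652677*(-1/486*(-1/485)*(168 - 625 + 3888 - 1889568) + 343557) = 652677*(-1/486*(-1/485)*(-1886137) + 343557) = 652677*(-1886137/235710 + 343557) = 652677*(80977934333/235710) = 17617478415553147/78570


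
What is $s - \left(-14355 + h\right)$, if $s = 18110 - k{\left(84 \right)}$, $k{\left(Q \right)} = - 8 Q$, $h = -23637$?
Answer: $56774$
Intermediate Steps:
$s = 18782$ ($s = 18110 - \left(-8\right) 84 = 18110 - -672 = 18110 + 672 = 18782$)
$s - \left(-14355 + h\right) = 18782 + \left(14355 - -23637\right) = 18782 + \left(14355 + 23637\right) = 18782 + 37992 = 56774$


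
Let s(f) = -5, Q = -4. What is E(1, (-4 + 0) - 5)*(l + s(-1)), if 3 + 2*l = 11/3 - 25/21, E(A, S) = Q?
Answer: 442/21 ≈ 21.048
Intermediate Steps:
E(A, S) = -4
l = -11/42 (l = -3/2 + (11/3 - 25/21)/2 = -3/2 + (½)*(52/21) = -3/2 + 26/21 = -11/42 ≈ -0.26190)
E(1, (-4 + 0) - 5)*(l + s(-1)) = -4*(-11/42 - 5) = -4*(-221/42) = 442/21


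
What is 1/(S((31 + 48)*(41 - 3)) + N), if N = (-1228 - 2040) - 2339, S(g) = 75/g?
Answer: -3002/16832139 ≈ -0.00017835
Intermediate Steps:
N = -5607 (N = -3268 - 2339 = -5607)
1/(S((31 + 48)*(41 - 3)) + N) = 1/(75/(((31 + 48)*(41 - 3))) - 5607) = 1/(75/((79*38)) - 5607) = 1/(75/3002 - 5607) = 1/(-16832139/3002) = -3002/16832139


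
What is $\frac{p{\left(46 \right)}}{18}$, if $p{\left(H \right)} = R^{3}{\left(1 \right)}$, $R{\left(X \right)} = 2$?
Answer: $\frac{4}{9} \approx 0.44444$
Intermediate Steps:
$p{\left(H \right)} = 8$ ($p{\left(H \right)} = 2^{3} = 8$)
$\frac{p{\left(46 \right)}}{18} = \frac{1}{18} \cdot 8 = \frac{4}{9}$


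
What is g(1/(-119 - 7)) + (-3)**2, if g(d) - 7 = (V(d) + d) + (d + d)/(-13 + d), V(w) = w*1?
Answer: 1650599/103257 ≈ 15.985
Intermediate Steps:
V(w) = w
g(d) = 7 + 2*d + 2*d/(-13 + d) (g(d) = 7 + ((d + d) + (d + d)/(-13 + d)) = 7 + (2*d + (2*d)/(-13 + d)) = 7 + (2*d + 2*d/(-13 + d)) = 7 + 2*d + 2*d/(-13 + d))
g(1/(-119 - 7)) + (-3)**2 = (-91 - 17/(-119 - 7) + 2*(1/(-119 - 7))**2)/(-13 + 1/(-119 - 7)) + (-3)**2 = (-91 - 17/(-126) + 2*(1/(-126))**2)/(-13 + 1/(-126)) + 9 = (-91 - 17*(-1/126) + 2*(-1/126)**2)/(-13 - 1/126) + 9 = (-91 + 17/126 + 2*(1/15876))/(-1639/126) + 9 = -126*(-91 + 17/126 + 1/7938)/1639 + 9 = -126/1639*(-360643/3969) + 9 = 721286/103257 + 9 = 1650599/103257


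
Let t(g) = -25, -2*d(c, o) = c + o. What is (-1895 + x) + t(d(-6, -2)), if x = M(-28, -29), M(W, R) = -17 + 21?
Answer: -1916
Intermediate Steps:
M(W, R) = 4
d(c, o) = -c/2 - o/2 (d(c, o) = -(c + o)/2 = -c/2 - o/2)
x = 4
(-1895 + x) + t(d(-6, -2)) = (-1895 + 4) - 25 = -1891 - 25 = -1916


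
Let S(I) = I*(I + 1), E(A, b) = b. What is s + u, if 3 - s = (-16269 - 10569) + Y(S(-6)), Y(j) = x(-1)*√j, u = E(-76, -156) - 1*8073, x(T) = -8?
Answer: 18612 + 8*√30 ≈ 18656.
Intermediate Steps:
S(I) = I*(1 + I)
u = -8229 (u = -156 - 1*8073 = -156 - 8073 = -8229)
Y(j) = -8*√j
s = 26841 + 8*√30 (s = 3 - ((-16269 - 10569) - 8*√30) = 3 - (-26838 - 8*√30) = 3 + (26838 + 8*√30) = 26841 + 8*√30 ≈ 26885.)
s + u = (26841 + 8*√30) - 8229 = 18612 + 8*√30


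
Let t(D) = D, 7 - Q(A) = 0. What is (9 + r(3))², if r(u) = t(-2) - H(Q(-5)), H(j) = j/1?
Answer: 0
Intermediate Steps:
Q(A) = 7 (Q(A) = 7 - 1*0 = 7 + 0 = 7)
H(j) = j (H(j) = j*1 = j)
r(u) = -9 (r(u) = -2 - 1*7 = -2 - 7 = -9)
(9 + r(3))² = (9 - 9)² = 0² = 0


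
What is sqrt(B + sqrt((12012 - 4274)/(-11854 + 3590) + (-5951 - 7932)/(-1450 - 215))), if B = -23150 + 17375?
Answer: sqrt(-7592741061097500 + 1146630*sqrt(9731577041455))/1146630 ≈ 75.975*I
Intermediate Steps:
B = -5775
sqrt(B + sqrt((12012 - 4274)/(-11854 + 3590) + (-5951 - 7932)/(-1450 - 215))) = sqrt(-5775 + sqrt((12012 - 4274)/(-11854 + 3590) + (-5951 - 7932)/(-1450 - 215))) = sqrt(-5775 + sqrt(7738/(-8264) - 13883/(-1665))) = sqrt(-5775 + sqrt(7738*(-1/8264) - 13883*(-1/1665))) = sqrt(-5775 + sqrt(-3869/4132 + 13883/1665)) = sqrt(-5775 + sqrt(50922671/6879780)) = sqrt(-5775 + sqrt(9731577041455)/1146630)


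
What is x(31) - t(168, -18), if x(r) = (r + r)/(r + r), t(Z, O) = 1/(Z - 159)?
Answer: 8/9 ≈ 0.88889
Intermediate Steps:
t(Z, O) = 1/(-159 + Z)
x(r) = 1 (x(r) = (2*r)/((2*r)) = (2*r)*(1/(2*r)) = 1)
x(31) - t(168, -18) = 1 - 1/(-159 + 168) = 1 - 1/9 = 1 - 1*⅑ = 1 - ⅑ = 8/9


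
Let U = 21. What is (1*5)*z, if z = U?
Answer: 105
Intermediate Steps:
z = 21
(1*5)*z = (1*5)*21 = 5*21 = 105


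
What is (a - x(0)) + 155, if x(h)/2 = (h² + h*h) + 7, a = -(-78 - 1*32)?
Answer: 251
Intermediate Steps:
a = 110 (a = -(-78 - 32) = -1*(-110) = 110)
x(h) = 14 + 4*h² (x(h) = 2*((h² + h*h) + 7) = 2*((h² + h²) + 7) = 2*(2*h² + 7) = 2*(7 + 2*h²) = 14 + 4*h²)
(a - x(0)) + 155 = (110 - (14 + 4*0²)) + 155 = (110 - (14 + 4*0)) + 155 = (110 - (14 + 0)) + 155 = (110 - 1*14) + 155 = (110 - 14) + 155 = 96 + 155 = 251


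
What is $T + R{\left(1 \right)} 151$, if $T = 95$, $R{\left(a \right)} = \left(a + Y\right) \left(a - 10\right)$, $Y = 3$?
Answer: $-5341$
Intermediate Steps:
$R{\left(a \right)} = \left(-10 + a\right) \left(3 + a\right)$ ($R{\left(a \right)} = \left(a + 3\right) \left(a - 10\right) = \left(3 + a\right) \left(-10 + a\right) = \left(-10 + a\right) \left(3 + a\right)$)
$T + R{\left(1 \right)} 151 = 95 + \left(-30 + 1^{2} - 7\right) 151 = 95 + \left(-30 + 1 - 7\right) 151 = 95 - 5436 = -5341$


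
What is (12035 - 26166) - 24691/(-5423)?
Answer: -76607722/5423 ≈ -14126.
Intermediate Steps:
(12035 - 26166) - 24691/(-5423) = -14131 - 24691*(-1/5423) = -14131 + 24691/5423 = -76607722/5423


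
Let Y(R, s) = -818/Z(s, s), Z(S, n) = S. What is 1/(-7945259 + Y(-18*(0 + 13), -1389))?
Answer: -1389/11035963933 ≈ -1.2586e-7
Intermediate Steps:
Y(R, s) = -818/s
1/(-7945259 + Y(-18*(0 + 13), -1389)) = 1/(-7945259 - 818/(-1389)) = 1/(-7945259 - 818*(-1/1389)) = 1/(-7945259 + 818/1389) = 1/(-11035963933/1389) = -1389/11035963933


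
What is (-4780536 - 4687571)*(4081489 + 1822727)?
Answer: -55901748839112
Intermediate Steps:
(-4780536 - 4687571)*(4081489 + 1822727) = -9468107*5904216 = -55901748839112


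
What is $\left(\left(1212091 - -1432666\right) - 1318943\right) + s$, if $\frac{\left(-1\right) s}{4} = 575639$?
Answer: $-976742$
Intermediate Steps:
$s = -2302556$ ($s = \left(-4\right) 575639 = -2302556$)
$\left(\left(1212091 - -1432666\right) - 1318943\right) + s = \left(\left(1212091 - -1432666\right) - 1318943\right) - 2302556 = \left(\left(1212091 + 1432666\right) - 1318943\right) - 2302556 = \left(2644757 - 1318943\right) - 2302556 = 1325814 - 2302556 = -976742$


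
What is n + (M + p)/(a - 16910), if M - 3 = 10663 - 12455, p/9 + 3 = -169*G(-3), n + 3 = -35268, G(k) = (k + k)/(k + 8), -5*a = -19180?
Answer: -1152832658/32685 ≈ -35271.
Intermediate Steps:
a = 3836 (a = -⅕*(-19180) = 3836)
G(k) = 2*k/(8 + k) (G(k) = (2*k)/(8 + k) = 2*k/(8 + k))
n = -35271 (n = -3 - 35268 = -35271)
p = 8991/5 (p = -27 + 9*(-338*(-3)/(8 - 3)) = -27 + 9*(-338*(-3)/5) = -27 + 9*(-169*(-6/5)) = -27 + 9*(1014/5) = -27 + 9126/5 = 8991/5 ≈ 1798.2)
M = -1789 (M = 3 + (10663 - 12455) = 3 - 1792 = -1789)
n + (M + p)/(a - 16910) = -35271 + (-1789 + 8991/5)/(3836 - 16910) = -35271 + (46/5)/(-13074) = -35271 + (46/5)*(-1/13074) = -35271 - 23/32685 = -1152832658/32685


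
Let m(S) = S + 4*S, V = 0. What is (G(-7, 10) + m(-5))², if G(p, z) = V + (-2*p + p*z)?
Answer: 6561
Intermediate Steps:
G(p, z) = -2*p + p*z (G(p, z) = 0 + (-2*p + p*z) = -2*p + p*z)
m(S) = 5*S
(G(-7, 10) + m(-5))² = (-7*(-2 + 10) + 5*(-5))² = (-7*8 - 25)² = (-56 - 25)² = (-81)² = 6561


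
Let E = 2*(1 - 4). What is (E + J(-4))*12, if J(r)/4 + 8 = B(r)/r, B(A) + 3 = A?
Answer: -372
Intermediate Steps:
B(A) = -3 + A
E = -6 (E = 2*(-3) = -6)
J(r) = -32 + 4*(-3 + r)/r (J(r) = -32 + 4*((-3 + r)/r) = -32 + 4*(-3 + r)/r)
(E + J(-4))*12 = (-6 + (-28 - 12/(-4)))*12 = (-6 + (-28 - 12*(-¼)))*12 = (-6 + (-28 + 3))*12 = (-6 - 25)*12 = -31*12 = -372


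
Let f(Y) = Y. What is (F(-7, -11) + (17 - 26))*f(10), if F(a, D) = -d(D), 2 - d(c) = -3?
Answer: -140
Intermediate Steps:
d(c) = 5 (d(c) = 2 - 1*(-3) = 2 + 3 = 5)
F(a, D) = -5 (F(a, D) = -1*5 = -5)
(F(-7, -11) + (17 - 26))*f(10) = (-5 + (17 - 26))*10 = (-5 - 9)*10 = -14*10 = -140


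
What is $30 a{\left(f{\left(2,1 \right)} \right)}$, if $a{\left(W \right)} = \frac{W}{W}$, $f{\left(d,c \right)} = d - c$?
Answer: $30$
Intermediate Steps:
$a{\left(W \right)} = 1$
$30 a{\left(f{\left(2,1 \right)} \right)} = 30 \cdot 1 = 30$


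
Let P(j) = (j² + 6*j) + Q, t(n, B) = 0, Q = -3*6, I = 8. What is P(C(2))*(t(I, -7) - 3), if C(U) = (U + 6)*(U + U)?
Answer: -3594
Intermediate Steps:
Q = -18
C(U) = 2*U*(6 + U) (C(U) = (6 + U)*(2*U) = 2*U*(6 + U))
P(j) = -18 + j² + 6*j (P(j) = (j² + 6*j) - 18 = -18 + j² + 6*j)
P(C(2))*(t(I, -7) - 3) = (-18 + (2*2*(6 + 2))² + 6*(2*2*(6 + 2)))*(0 - 3) = (-18 + (2*2*8)² + 6*(2*2*8))*(-3) = (-18 + 32² + 6*32)*(-3) = (-18 + 1024 + 192)*(-3) = 1198*(-3) = -3594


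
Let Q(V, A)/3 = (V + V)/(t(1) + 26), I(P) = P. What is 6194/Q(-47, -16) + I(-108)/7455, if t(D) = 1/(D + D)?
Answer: -407900537/700770 ≈ -582.08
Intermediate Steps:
t(D) = 1/(2*D)
Q(V, A) = 12*V/53 (Q(V, A) = 3*((V + V)/((½)/1 + 26)) = 3*((2*V)/((½)*1 + 26)) = 3*((2*V)/(½ + 26)) = 3*((2*V)/(53/2)) = 3*((2*V)*(2/53)) = 3*(4*V/53) = 12*V/53)
6194/Q(-47, -16) + I(-108)/7455 = 6194/(((12/53)*(-47))) - 108/7455 = 6194/(-564/53) - 108*1/7455 = 6194*(-53/564) - 36/2485 = -164141/282 - 36/2485 = -407900537/700770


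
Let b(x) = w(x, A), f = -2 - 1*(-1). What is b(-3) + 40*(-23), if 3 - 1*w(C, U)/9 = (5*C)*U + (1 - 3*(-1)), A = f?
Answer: -1064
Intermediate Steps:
f = -1 (f = -2 + 1 = -1)
A = -1
w(C, U) = -9 - 45*C*U (w(C, U) = 27 - 9*((5*C)*U + (1 - 3*(-1))) = 27 - 9*(5*C*U + (1 + 3)) = 27 - 9*(5*C*U + 4) = 27 - 9*(4 + 5*C*U) = 27 + (-36 - 45*C*U) = -9 - 45*C*U)
b(x) = -9 + 45*x (b(x) = -9 - 45*x*(-1) = -9 + 45*x)
b(-3) + 40*(-23) = (-9 + 45*(-3)) + 40*(-23) = (-9 - 135) - 920 = -144 - 920 = -1064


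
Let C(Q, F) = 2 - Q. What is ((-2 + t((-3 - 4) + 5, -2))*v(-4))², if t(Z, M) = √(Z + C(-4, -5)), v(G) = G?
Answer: 0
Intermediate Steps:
t(Z, M) = √(6 + Z) (t(Z, M) = √(Z + (2 - 1*(-4))) = √(Z + (2 + 4)) = √(Z + 6) = √(6 + Z))
((-2 + t((-3 - 4) + 5, -2))*v(-4))² = ((-2 + √(6 + ((-3 - 4) + 5)))*(-4))² = ((-2 + √(6 + (-7 + 5)))*(-4))² = ((-2 + √(6 - 2))*(-4))² = ((-2 + √4)*(-4))² = ((-2 + 2)*(-4))² = (0*(-4))² = 0² = 0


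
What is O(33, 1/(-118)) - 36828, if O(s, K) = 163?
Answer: -36665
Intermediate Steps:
O(33, 1/(-118)) - 36828 = 163 - 36828 = -36665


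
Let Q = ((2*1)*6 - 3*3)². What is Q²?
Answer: 81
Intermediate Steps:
Q = 9 (Q = (2*6 - 9)² = (12 - 9)² = 3² = 9)
Q² = 9² = 81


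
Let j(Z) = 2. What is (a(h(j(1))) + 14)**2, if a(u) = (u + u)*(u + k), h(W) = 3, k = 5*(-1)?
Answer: 4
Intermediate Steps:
k = -5
a(u) = 2*u*(-5 + u) (a(u) = (u + u)*(u - 5) = (2*u)*(-5 + u) = 2*u*(-5 + u))
(a(h(j(1))) + 14)**2 = (2*3*(-5 + 3) + 14)**2 = (2*3*(-2) + 14)**2 = (-12 + 14)**2 = 2**2 = 4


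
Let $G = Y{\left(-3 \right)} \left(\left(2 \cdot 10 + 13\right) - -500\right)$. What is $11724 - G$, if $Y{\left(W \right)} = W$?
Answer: $13323$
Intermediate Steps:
$G = -1599$ ($G = - 3 \left(\left(2 \cdot 10 + 13\right) - -500\right) = - 3 \left(\left(20 + 13\right) + 500\right) = - 3 \left(33 + 500\right) = \left(-3\right) 533 = -1599$)
$11724 - G = 11724 - -1599 = 11724 + 1599 = 13323$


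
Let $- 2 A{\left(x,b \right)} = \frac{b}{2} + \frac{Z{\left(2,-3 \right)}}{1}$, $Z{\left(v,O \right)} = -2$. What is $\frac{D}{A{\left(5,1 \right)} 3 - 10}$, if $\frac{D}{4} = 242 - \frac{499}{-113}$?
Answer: $- \frac{445520}{3503} \approx -127.18$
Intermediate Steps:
$A{\left(x,b \right)} = 1 - \frac{b}{4}$ ($A{\left(x,b \right)} = - \frac{\frac{b}{2} - \frac{2}{1}}{2} = - \frac{b \frac{1}{2} - 2}{2} = - \frac{\frac{b}{2} - 2}{2} = - \frac{-2 + \frac{b}{2}}{2} = 1 - \frac{b}{4}$)
$D = \frac{111380}{113}$ ($D = 4 \left(242 - \frac{499}{-113}\right) = 4 \left(242 - 499 \left(- \frac{1}{113}\right)\right) = 4 \left(242 - - \frac{499}{113}\right) = 4 \left(242 + \frac{499}{113}\right) = 4 \cdot \frac{27845}{113} = \frac{111380}{113} \approx 985.66$)
$\frac{D}{A{\left(5,1 \right)} 3 - 10} = \frac{111380}{113 \left(\left(1 - \frac{1}{4}\right) 3 - 10\right)} = \frac{111380}{113 \left(\frac{3}{4} \cdot 3 - 10\right)} = \frac{111380}{113 \left(\frac{9}{4} - 10\right)} = \frac{111380}{113 \left(- \frac{31}{4}\right)} = \frac{111380}{113} \left(- \frac{4}{31}\right) = - \frac{445520}{3503}$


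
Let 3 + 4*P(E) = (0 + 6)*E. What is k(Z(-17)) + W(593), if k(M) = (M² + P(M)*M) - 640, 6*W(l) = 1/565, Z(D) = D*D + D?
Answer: 624153241/3390 ≈ 1.8412e+5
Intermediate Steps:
Z(D) = D + D² (Z(D) = D² + D = D + D²)
P(E) = -¾ + 3*E/2 (P(E) = -¾ + ((0 + 6)*E)/4 = -¾ + (6*E)/4 = -¾ + 3*E/2)
W(l) = 1/3390 (W(l) = (⅙)/565 = (⅙)*(1/565) = 1/3390)
k(M) = -640 + M² + M*(-¾ + 3*M/2) (k(M) = (M² + (-¾ + 3*M/2)*M) - 640 = (M² + M*(-¾ + 3*M/2)) - 640 = -640 + M² + M*(-¾ + 3*M/2))
k(Z(-17)) + W(593) = (-640 - (-51)*(1 - 17)/4 + 5*(-17*(1 - 17))²/2) + 1/3390 = (-640 - (-51)*(-16)/4 + 5*(-17*(-16))²/2) + 1/3390 = (-640 - ¾*272 + (5/2)*272²) + 1/3390 = (-640 - 204 + (5/2)*73984) + 1/3390 = (-640 - 204 + 184960) + 1/3390 = 184116 + 1/3390 = 624153241/3390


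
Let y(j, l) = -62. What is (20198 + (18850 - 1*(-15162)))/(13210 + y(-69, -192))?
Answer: 27105/6574 ≈ 4.1231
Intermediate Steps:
(20198 + (18850 - 1*(-15162)))/(13210 + y(-69, -192)) = (20198 + (18850 - 1*(-15162)))/(13210 - 62) = (20198 + (18850 + 15162))/13148 = (20198 + 34012)*(1/13148) = 54210*(1/13148) = 27105/6574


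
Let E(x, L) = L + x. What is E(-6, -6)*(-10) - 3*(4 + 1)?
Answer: 105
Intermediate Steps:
E(-6, -6)*(-10) - 3*(4 + 1) = (-6 - 6)*(-10) - 3*(4 + 1) = -12*(-10) - 3*5 = 120 - 15 = 105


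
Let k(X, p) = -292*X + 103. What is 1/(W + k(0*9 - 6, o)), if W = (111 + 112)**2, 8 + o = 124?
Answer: 1/51584 ≈ 1.9386e-5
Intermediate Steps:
o = 116 (o = -8 + 124 = 116)
W = 49729 (W = 223**2 = 49729)
k(X, p) = 103 - 292*X
1/(W + k(0*9 - 6, o)) = 1/(49729 + (103 - 292*(0*9 - 6))) = 1/(49729 + (103 - 292*(0 - 6))) = 1/(49729 + (103 - 292*(-6))) = 1/(49729 + (103 + 1752)) = 1/(49729 + 1855) = 1/51584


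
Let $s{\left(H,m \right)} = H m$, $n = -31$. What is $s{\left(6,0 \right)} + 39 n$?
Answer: $-1209$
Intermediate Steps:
$s{\left(6,0 \right)} + 39 n = 6 \cdot 0 + 39 \left(-31\right) = 0 - 1209 = -1209$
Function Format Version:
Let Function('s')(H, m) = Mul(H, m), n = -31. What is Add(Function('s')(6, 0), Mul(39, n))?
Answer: -1209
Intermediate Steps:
Add(Function('s')(6, 0), Mul(39, n)) = Add(Mul(6, 0), Mul(39, -31)) = Add(0, -1209) = -1209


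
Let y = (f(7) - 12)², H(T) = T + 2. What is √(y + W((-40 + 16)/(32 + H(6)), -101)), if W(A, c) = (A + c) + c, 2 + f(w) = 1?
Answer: 2*I*√210/5 ≈ 5.7966*I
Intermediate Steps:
H(T) = 2 + T
f(w) = -1 (f(w) = -2 + 1 = -1)
y = 169 (y = (-1 - 12)² = (-13)² = 169)
W(A, c) = A + 2*c
√(y + W((-40 + 16)/(32 + H(6)), -101)) = √(169 + ((-40 + 16)/(32 + (2 + 6)) + 2*(-101))) = √(169 + (-24/(32 + 8) - 202)) = √(169 + (-24/40 - 202)) = √(169 + (-24*1/40 - 202)) = √(169 + (-⅗ - 202)) = √(169 - 1013/5) = √(-168/5) = 2*I*√210/5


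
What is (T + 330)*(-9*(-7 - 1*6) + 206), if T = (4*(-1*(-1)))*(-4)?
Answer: 101422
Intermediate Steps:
T = -16 (T = (4*1)*(-4) = 4*(-4) = -16)
(T + 330)*(-9*(-7 - 1*6) + 206) = (-16 + 330)*(-9*(-7 - 1*6) + 206) = 314*(-9*(-7 - 6) + 206) = 314*(-9*(-13) + 206) = 314*(117 + 206) = 314*323 = 101422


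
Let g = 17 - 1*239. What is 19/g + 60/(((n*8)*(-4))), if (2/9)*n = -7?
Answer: -27/1036 ≈ -0.026062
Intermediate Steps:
n = -63/2 (n = (9/2)*(-7) = -63/2 ≈ -31.500)
g = -222 (g = 17 - 239 = -222)
19/g + 60/(((n*8)*(-4))) = 19/(-222) + 60/((-63/2*8*(-4))) = 19*(-1/222) + 60/((-252*(-4))) = -19/222 + 60/1008 = -19/222 + 60*(1/1008) = -19/222 + 5/84 = -27/1036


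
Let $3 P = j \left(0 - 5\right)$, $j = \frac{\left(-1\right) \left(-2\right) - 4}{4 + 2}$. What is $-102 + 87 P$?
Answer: $- \frac{161}{3} \approx -53.667$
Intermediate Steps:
$j = - \frac{1}{3}$ ($j = \frac{2 - 4}{6} = \left(-2\right) \frac{1}{6} = - \frac{1}{3} \approx -0.33333$)
$P = \frac{5}{9}$ ($P = \frac{\left(- \frac{1}{3}\right) \left(0 - 5\right)}{3} = \frac{\left(- \frac{1}{3}\right) \left(-5\right)}{3} = \frac{1}{3} \cdot \frac{5}{3} = \frac{5}{9} \approx 0.55556$)
$-102 + 87 P = -102 + 87 \cdot \frac{5}{9} = -102 + \frac{145}{3} = - \frac{161}{3}$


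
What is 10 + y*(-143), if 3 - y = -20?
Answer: -3279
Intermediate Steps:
y = 23 (y = 3 - 1*(-20) = 3 + 20 = 23)
10 + y*(-143) = 10 + 23*(-143) = 10 - 3289 = -3279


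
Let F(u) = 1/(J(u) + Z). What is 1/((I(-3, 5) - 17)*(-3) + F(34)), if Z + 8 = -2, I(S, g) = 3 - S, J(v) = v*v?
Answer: 1146/37819 ≈ 0.030302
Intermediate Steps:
J(v) = v²
Z = -10 (Z = -8 - 2 = -10)
F(u) = 1/(-10 + u²) (F(u) = 1/(u² - 10) = 1/(-10 + u²))
1/((I(-3, 5) - 17)*(-3) + F(34)) = 1/(((3 - 1*(-3)) - 17)*(-3) + 1/(-10 + 34²)) = 1/(((3 + 3) - 17)*(-3) + 1/(-10 + 1156)) = 1/((6 - 17)*(-3) + 1/1146) = 1/(-11*(-3) + 1/1146) = 1/(33 + 1/1146) = 1/(37819/1146) = 1146/37819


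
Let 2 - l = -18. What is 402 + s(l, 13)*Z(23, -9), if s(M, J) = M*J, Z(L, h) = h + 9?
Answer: 402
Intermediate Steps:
l = 20 (l = 2 - 1*(-18) = 2 + 18 = 20)
Z(L, h) = 9 + h
s(M, J) = J*M
402 + s(l, 13)*Z(23, -9) = 402 + (13*20)*(9 - 9) = 402 + 260*0 = 402 + 0 = 402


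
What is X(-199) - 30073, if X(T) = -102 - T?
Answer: -29976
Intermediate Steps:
X(-199) - 30073 = (-102 - 1*(-199)) - 30073 = (-102 + 199) - 30073 = 97 - 30073 = -29976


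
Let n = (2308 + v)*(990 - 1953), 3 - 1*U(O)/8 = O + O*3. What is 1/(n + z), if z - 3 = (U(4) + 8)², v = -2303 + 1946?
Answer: -1/1869594 ≈ -5.3488e-7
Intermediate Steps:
U(O) = 24 - 32*O (U(O) = 24 - 8*(O + O*3) = 24 - 8*(O + 3*O) = 24 - 32*O)
v = -357
n = -1878813 (n = (2308 - 357)*(990 - 1953) = 1951*(-963) = -1878813)
z = 9219 (z = 3 + ((24 - 32*4) + 8)² = 3 + ((24 - 128) + 8)² = 3 + (-104 + 8)² = 3 + (-96)² = 3 + 9216 = 9219)
1/(n + z) = 1/(-1878813 + 9219) = 1/(-1869594) = -1/1869594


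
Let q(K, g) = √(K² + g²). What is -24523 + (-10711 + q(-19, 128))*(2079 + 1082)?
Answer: -33881994 + 3161*√16745 ≈ -3.3473e+7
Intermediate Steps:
-24523 + (-10711 + q(-19, 128))*(2079 + 1082) = -24523 + (-10711 + √((-19)² + 128²))*(2079 + 1082) = -24523 + (-10711 + √(361 + 16384))*3161 = -24523 + (-10711 + √16745)*3161 = -24523 + (-33857471 + 3161*√16745) = -33881994 + 3161*√16745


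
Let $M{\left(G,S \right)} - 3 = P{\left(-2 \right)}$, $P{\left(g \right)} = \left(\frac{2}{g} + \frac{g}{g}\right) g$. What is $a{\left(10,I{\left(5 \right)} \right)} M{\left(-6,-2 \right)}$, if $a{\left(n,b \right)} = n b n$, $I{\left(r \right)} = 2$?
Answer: $600$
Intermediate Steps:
$a{\left(n,b \right)} = b n^{2}$ ($a{\left(n,b \right)} = b n n = b n^{2}$)
$P{\left(g \right)} = g \left(1 + \frac{2}{g}\right)$ ($P{\left(g \right)} = \left(\frac{2}{g} + 1\right) g = \left(1 + \frac{2}{g}\right) g = g \left(1 + \frac{2}{g}\right)$)
$M{\left(G,S \right)} = 3$ ($M{\left(G,S \right)} = 3 + \left(2 - 2\right) = 3 + 0 = 3$)
$a{\left(10,I{\left(5 \right)} \right)} M{\left(-6,-2 \right)} = 2 \cdot 10^{2} \cdot 3 = 2 \cdot 100 \cdot 3 = 200 \cdot 3 = 600$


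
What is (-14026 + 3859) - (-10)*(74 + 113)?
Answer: -8297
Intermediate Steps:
(-14026 + 3859) - (-10)*(74 + 113) = -10167 - (-10)*187 = -10167 - 1*(-1870) = -10167 + 1870 = -8297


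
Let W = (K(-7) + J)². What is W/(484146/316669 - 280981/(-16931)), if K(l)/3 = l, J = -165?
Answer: 185487244138044/97175048215 ≈ 1908.8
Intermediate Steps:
K(l) = 3*l
W = 34596 (W = (3*(-7) - 165)² = (-21 - 165)² = (-186)² = 34596)
W/(484146/316669 - 280981/(-16931)) = 34596/(484146/316669 - 280981/(-16931)) = 34596/(484146*(1/316669) - 280981*(-1/16931)) = 34596/(484146/316669 + 280981/16931) = 34596/(97175048215/5361522839) = 34596*(5361522839/97175048215) = 185487244138044/97175048215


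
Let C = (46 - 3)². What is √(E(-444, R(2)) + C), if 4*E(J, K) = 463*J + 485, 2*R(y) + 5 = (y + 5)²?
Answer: I*√197691/2 ≈ 222.31*I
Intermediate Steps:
R(y) = -5/2 + (5 + y)²/2 (R(y) = -5/2 + (y + 5)²/2 = -5/2 + (5 + y)²/2)
C = 1849 (C = 43² = 1849)
E(J, K) = 485/4 + 463*J/4 (E(J, K) = (463*J + 485)/4 = (485 + 463*J)/4 = 485/4 + 463*J/4)
√(E(-444, R(2)) + C) = √((485/4 + (463/4)*(-444)) + 1849) = √((485/4 - 51393) + 1849) = √(-205087/4 + 1849) = √(-197691/4) = I*√197691/2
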